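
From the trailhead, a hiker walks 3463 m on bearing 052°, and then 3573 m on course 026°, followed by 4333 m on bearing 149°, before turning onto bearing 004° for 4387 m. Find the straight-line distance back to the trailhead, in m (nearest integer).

9097 m

Leg 1 (052°, 3463 m): east 3463 sin 52° = 2728.88, north 3463 cos 52° = 2132.04
Leg 2 (026°, 3573 m): east 3573 sin 26° = 1566.30, north 3573 cos 26° = 3211.39
Leg 3 (149°, 4333 m): east 4333 sin 149° = 2231.66, north 4333 cos 149° = -3714.11
Leg 4 (004°, 4387 m): east 4387 sin 4° = 306.02, north 4387 cos 4° = 4376.31
Net: 6832.86 east, 6005.63 north. Distance = √((6832.86)² + (6005.63)²) = 9097.014 m.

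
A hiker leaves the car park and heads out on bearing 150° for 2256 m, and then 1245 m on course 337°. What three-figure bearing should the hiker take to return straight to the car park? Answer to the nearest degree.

322°

Leg 1 (150°, 2256 m): east 2256 sin 150° = 1128.00, north 2256 cos 150° = -1953.75
Leg 2 (337°, 1245 m): east 1245 sin 337° = -486.46, north 1245 cos 337° = 1146.03
Net displacement: 641.54 east, -807.72 north. Direction back to start is (-641.54, 807.72): bearing = atan2(-641.54, 807.72) mod 360° = 321.54° ≈ 322°.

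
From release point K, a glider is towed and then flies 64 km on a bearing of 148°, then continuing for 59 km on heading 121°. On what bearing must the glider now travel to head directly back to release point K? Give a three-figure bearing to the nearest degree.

315°

Leg 1 (148°, 64 km): east 64 sin 148° = 33.91, north 64 cos 148° = -54.28
Leg 2 (121°, 59 km): east 59 sin 121° = 50.57, north 59 cos 121° = -30.39
Net displacement: 84.49 east, -84.66 north. Direction back to start is (-84.49, 84.66): bearing = atan2(-84.49, 84.66) mod 360° = 315.06° ≈ 315°.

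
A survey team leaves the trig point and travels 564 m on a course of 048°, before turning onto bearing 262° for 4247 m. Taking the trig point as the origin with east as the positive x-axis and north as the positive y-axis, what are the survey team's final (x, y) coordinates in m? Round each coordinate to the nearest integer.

Leg 1 (048°, 564 m): east 564 sin 48° = 419.13, north 564 cos 48° = 377.39
Leg 2 (262°, 4247 m): east 4247 sin 262° = -4205.67, north 4247 cos 262° = -591.07
Summing: -3786.53 m east, -213.68 m north → (-3787, -214).

(-3787, -214)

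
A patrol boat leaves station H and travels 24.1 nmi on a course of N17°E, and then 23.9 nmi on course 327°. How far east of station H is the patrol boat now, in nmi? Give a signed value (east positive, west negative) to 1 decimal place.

Leg 1 (N17°E, 24.1 nmi): east 24.1 sin 17° = 7.05, north 24.1 cos 17° = 23.05
Leg 2 (327°, 23.9 nmi): east 23.9 sin 327° = -13.02, north 23.9 cos 327° = 20.04
Net east component: -5.97 nmi.

-6.0 nmi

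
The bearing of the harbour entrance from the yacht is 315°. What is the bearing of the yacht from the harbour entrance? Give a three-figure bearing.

135°

Back-bearing = 315° − 180° = 135°.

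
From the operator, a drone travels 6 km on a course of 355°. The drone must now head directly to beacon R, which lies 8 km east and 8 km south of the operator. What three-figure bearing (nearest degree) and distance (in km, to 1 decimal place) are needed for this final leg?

Leg 1 (355°, 6 km): east 6 sin 355° = -0.52, north 6 cos 355° = 5.98
Current position: (-0.52, 5.98). Target: (8, -8). Remaining: Δeast = 8.52, Δnorth = -13.98.
Bearing = atan2(8.52, -13.98) mod 360° = 148.63°; distance = √((8.52)² + (-13.98)²) = 16.371 km.

149°, 16.4 km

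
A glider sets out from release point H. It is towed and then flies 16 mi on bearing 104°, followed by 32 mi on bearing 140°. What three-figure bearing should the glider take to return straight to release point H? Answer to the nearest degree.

Leg 1 (104°, 16 mi): east 16 sin 104° = 15.52, north 16 cos 104° = -3.87
Leg 2 (140°, 32 mi): east 32 sin 140° = 20.57, north 32 cos 140° = -24.51
Net displacement: 36.09 east, -28.38 north. Direction back to start is (-36.09, 28.38): bearing = atan2(-36.09, 28.38) mod 360° = 308.18° ≈ 308°.

308°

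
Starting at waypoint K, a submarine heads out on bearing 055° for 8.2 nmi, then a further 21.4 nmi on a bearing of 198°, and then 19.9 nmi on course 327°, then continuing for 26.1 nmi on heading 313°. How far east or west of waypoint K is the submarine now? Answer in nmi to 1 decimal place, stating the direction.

Leg 1 (055°, 8.2 nmi): east 8.2 sin 55° = 6.72, north 8.2 cos 55° = 4.70
Leg 2 (198°, 21.4 nmi): east 21.4 sin 198° = -6.61, north 21.4 cos 198° = -20.35
Leg 3 (327°, 19.9 nmi): east 19.9 sin 327° = -10.84, north 19.9 cos 327° = 16.69
Leg 4 (313°, 26.1 nmi): east 26.1 sin 313° = -19.09, north 26.1 cos 313° = 17.80
Net east component: -29.82 nmi.

29.8 nmi west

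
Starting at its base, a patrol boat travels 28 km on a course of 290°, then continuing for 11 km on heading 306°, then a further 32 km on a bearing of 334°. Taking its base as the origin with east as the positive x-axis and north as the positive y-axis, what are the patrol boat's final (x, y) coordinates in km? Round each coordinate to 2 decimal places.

Leg 1 (290°, 28 km): east 28 sin 290° = -26.31, north 28 cos 290° = 9.58
Leg 2 (306°, 11 km): east 11 sin 306° = -8.90, north 11 cos 306° = 6.47
Leg 3 (334°, 32 km): east 32 sin 334° = -14.03, north 32 cos 334° = 28.76
Summing: -49.24 km east, 44.80 km north → (-49.24, 44.80).

(-49.24, 44.80)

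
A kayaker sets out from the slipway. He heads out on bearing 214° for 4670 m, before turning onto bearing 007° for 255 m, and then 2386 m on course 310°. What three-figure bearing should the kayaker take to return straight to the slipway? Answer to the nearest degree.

Leg 1 (214°, 4670 m): east 4670 sin 214° = -2611.43, north 4670 cos 214° = -3871.61
Leg 2 (007°, 255 m): east 255 sin 7° = 31.08, north 255 cos 7° = 253.10
Leg 3 (310°, 2386 m): east 2386 sin 310° = -1827.78, north 2386 cos 310° = 1533.69
Net displacement: -4408.14 east, -2084.81 north. Direction back to start is (4408.14, 2084.81): bearing = atan2(4408.14, 2084.81) mod 360° = 64.69° ≈ 065°.

065°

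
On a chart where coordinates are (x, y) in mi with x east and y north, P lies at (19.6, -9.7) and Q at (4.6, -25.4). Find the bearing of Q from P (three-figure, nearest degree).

224°

Δeast = 4.6 − 19.6 = -15.00; Δnorth = -25.4 − -9.7 = -15.70.
Bearing = atan2(Δeast, Δnorth) mod 360° = 223.69° ≈ 224°.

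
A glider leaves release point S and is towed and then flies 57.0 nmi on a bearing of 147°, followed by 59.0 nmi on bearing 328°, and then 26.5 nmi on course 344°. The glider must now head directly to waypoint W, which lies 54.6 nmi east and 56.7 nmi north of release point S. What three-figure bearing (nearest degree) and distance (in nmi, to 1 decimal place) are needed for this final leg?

065°, 68.6 nmi

Leg 1 (147°, 57.0 nmi): east 57.0 sin 147° = 31.04, north 57.0 cos 147° = -47.80
Leg 2 (328°, 59.0 nmi): east 59.0 sin 328° = -31.27, north 59.0 cos 328° = 50.03
Leg 3 (344°, 26.5 nmi): east 26.5 sin 344° = -7.30, north 26.5 cos 344° = 25.47
Current position: (-7.53, 27.70). Target: (54.6, 56.7). Remaining: Δeast = 62.13, Δnorth = 29.00.
Bearing = atan2(62.13, 29.00) mod 360° = 64.98°; distance = √((62.13)² + (29.00)²) = 68.559 nmi.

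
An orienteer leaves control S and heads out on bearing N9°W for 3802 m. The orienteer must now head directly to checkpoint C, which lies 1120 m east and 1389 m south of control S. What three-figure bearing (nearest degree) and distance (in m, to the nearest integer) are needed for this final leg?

162°, 5422 m

Leg 1 (N9°W, 3802 m): east 3802 sin 351° = -594.76, north 3802 cos 351° = 3755.19
Current position: (-594.76, 3755.19). Target: (1120, -1389). Remaining: Δeast = 1714.76, Δnorth = -5144.19.
Bearing = atan2(1714.76, -5144.19) mod 360° = 161.56°; distance = √((1714.76)² + (-5144.19)²) = 5422.464 m.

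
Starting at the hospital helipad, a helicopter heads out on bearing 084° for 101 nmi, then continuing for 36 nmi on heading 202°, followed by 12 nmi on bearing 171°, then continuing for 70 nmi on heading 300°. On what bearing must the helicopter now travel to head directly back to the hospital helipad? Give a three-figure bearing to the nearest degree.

269°

Leg 1 (084°, 101 nmi): east 101 sin 84° = 100.45, north 101 cos 84° = 10.56
Leg 2 (202°, 36 nmi): east 36 sin 202° = -13.49, north 36 cos 202° = -33.38
Leg 3 (171°, 12 nmi): east 12 sin 171° = 1.88, north 12 cos 171° = -11.85
Leg 4 (300°, 70 nmi): east 70 sin 300° = -60.62, north 70 cos 300° = 35.00
Net displacement: 28.22 east, 0.33 north. Direction back to start is (-28.22, -0.33): bearing = atan2(-28.22, -0.33) mod 360° = 269.34° ≈ 269°.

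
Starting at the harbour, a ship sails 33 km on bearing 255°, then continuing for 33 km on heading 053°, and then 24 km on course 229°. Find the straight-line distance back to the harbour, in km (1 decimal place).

24.0 km

Leg 1 (255°, 33 km): east 33 sin 255° = -31.88, north 33 cos 255° = -8.54
Leg 2 (053°, 33 km): east 33 sin 53° = 26.35, north 33 cos 53° = 19.86
Leg 3 (229°, 24 km): east 24 sin 229° = -18.11, north 24 cos 229° = -15.75
Net: -23.63 east, -4.43 north. Distance = √((-23.63)² + (-4.43)²) = 24.045 km.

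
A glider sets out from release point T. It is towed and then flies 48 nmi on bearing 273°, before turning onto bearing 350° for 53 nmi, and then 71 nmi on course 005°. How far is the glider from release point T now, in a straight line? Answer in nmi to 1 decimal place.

135.4 nmi

Leg 1 (273°, 48 nmi): east 48 sin 273° = -47.93, north 48 cos 273° = 2.51
Leg 2 (350°, 53 nmi): east 53 sin 350° = -9.20, north 53 cos 350° = 52.19
Leg 3 (005°, 71 nmi): east 71 sin 5° = 6.19, north 71 cos 5° = 70.73
Net: -50.95 east, 125.44 north. Distance = √((-50.95)² + (125.44)²) = 135.389 nmi.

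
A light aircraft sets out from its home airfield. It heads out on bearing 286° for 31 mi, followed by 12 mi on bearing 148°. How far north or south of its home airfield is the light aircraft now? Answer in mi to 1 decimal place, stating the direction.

1.6 mi south

Leg 1 (286°, 31 mi): east 31 sin 286° = -29.80, north 31 cos 286° = 8.54
Leg 2 (148°, 12 mi): east 12 sin 148° = 6.36, north 12 cos 148° = -10.18
Net north component: -1.63 mi.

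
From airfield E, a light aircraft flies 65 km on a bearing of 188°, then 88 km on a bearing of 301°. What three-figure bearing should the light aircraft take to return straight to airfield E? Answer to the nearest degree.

077°

Leg 1 (188°, 65 km): east 65 sin 188° = -9.05, north 65 cos 188° = -64.37
Leg 2 (301°, 88 km): east 88 sin 301° = -75.43, north 88 cos 301° = 45.32
Net displacement: -84.48 east, -19.04 north. Direction back to start is (84.48, 19.04): bearing = atan2(84.48, 19.04) mod 360° = 77.30° ≈ 077°.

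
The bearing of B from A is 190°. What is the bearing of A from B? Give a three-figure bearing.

Back-bearing = 190° − 180° = 010°.

010°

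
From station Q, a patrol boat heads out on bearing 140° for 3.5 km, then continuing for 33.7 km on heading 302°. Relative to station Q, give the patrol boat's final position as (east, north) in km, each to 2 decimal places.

Leg 1 (140°, 3.5 km): east 3.5 sin 140° = 2.25, north 3.5 cos 140° = -2.68
Leg 2 (302°, 33.7 km): east 33.7 sin 302° = -28.58, north 33.7 cos 302° = 17.86
Summing: -26.33 km east, 15.18 km north → (-26.33, 15.18).

(-26.33, 15.18)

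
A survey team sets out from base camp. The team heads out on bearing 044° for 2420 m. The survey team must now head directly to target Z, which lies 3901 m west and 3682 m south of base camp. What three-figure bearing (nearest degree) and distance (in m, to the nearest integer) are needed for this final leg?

Leg 1 (044°, 2420 m): east 2420 sin 44° = 1681.07, north 2420 cos 44° = 1740.80
Current position: (1681.07, 1740.80). Target: (-3901, -3682). Remaining: Δeast = -5582.07, Δnorth = -5422.80.
Bearing = atan2(-5582.07, -5422.80) mod 360° = 225.83°; distance = √((-5582.07)² + (-5422.80)²) = 7782.437 m.

226°, 7782 m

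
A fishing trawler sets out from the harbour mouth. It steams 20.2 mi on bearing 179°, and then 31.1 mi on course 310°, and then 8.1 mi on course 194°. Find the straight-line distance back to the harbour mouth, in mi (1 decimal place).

26.7 mi

Leg 1 (179°, 20.2 mi): east 20.2 sin 179° = 0.35, north 20.2 cos 179° = -20.20
Leg 2 (310°, 31.1 mi): east 31.1 sin 310° = -23.82, north 31.1 cos 310° = 19.99
Leg 3 (194°, 8.1 mi): east 8.1 sin 194° = -1.96, north 8.1 cos 194° = -7.86
Net: -25.43 east, -8.07 north. Distance = √((-25.43)² + (-8.07)²) = 26.679 mi.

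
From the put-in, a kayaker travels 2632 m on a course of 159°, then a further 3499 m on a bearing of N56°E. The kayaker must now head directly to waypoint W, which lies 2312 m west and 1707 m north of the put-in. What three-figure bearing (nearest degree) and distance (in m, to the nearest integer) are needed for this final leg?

Leg 1 (159°, 2632 m): east 2632 sin 159° = 943.22, north 2632 cos 159° = -2457.18
Leg 2 (N56°E, 3499 m): east 3499 sin 56° = 2900.80, north 3499 cos 56° = 1956.62
Current position: (3844.03, -500.57). Target: (-2312, 1707). Remaining: Δeast = -6156.03, Δnorth = 2207.57.
Bearing = atan2(-6156.03, 2207.57) mod 360° = 289.73°; distance = √((-6156.03)² + (2207.57)²) = 6539.879 m.

290°, 6540 m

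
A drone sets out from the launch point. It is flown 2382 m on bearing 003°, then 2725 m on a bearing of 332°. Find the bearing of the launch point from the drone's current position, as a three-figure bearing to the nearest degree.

Leg 1 (003°, 2382 m): east 2382 sin 3° = 124.66, north 2382 cos 3° = 2378.74
Leg 2 (332°, 2725 m): east 2725 sin 332° = -1279.31, north 2725 cos 332° = 2406.03
Net displacement: -1154.65 east, 4784.77 north. Direction back to start is (1154.65, -4784.77): bearing = atan2(1154.65, -4784.77) mod 360° = 166.43° ≈ 166°.

166°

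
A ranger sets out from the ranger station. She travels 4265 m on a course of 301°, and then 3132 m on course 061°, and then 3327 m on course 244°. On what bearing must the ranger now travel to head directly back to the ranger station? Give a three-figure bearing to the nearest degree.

Leg 1 (301°, 4265 m): east 4265 sin 301° = -3655.82, north 4265 cos 301° = 2196.64
Leg 2 (061°, 3132 m): east 3132 sin 61° = 2739.31, north 3132 cos 61° = 1518.42
Leg 3 (244°, 3327 m): east 3327 sin 244° = -2990.29, north 3327 cos 244° = -1458.46
Net displacement: -3906.80 east, 2256.60 north. Direction back to start is (3906.80, -2256.60): bearing = atan2(3906.80, -2256.60) mod 360° = 120.01° ≈ 120°.

120°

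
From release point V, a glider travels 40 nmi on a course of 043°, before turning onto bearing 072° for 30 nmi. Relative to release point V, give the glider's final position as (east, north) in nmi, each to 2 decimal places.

Leg 1 (043°, 40 nmi): east 40 sin 43° = 27.28, north 40 cos 43° = 29.25
Leg 2 (072°, 30 nmi): east 30 sin 72° = 28.53, north 30 cos 72° = 9.27
Summing: 55.81 nmi east, 38.52 nmi north → (55.81, 38.52).

(55.81, 38.52)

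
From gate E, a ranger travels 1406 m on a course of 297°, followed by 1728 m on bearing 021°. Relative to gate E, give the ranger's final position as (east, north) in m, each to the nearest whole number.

Leg 1 (297°, 1406 m): east 1406 sin 297° = -1252.76, north 1406 cos 297° = 638.31
Leg 2 (021°, 1728 m): east 1728 sin 21° = 619.26, north 1728 cos 21° = 1613.23
Summing: -633.50 m east, 2251.54 m north → (-633, 2252).

(-633, 2252)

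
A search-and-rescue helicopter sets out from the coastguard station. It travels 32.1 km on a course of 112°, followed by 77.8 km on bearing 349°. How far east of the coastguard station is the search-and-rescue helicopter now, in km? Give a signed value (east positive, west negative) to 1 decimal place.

Leg 1 (112°, 32.1 km): east 32.1 sin 112° = 29.76, north 32.1 cos 112° = -12.02
Leg 2 (349°, 77.8 km): east 77.8 sin 349° = -14.84, north 77.8 cos 349° = 76.37
Net east component: 14.92 km.

14.9 km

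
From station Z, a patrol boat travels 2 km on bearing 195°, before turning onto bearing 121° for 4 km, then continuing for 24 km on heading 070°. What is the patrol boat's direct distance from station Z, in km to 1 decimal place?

25.8 km

Leg 1 (195°, 2 km): east 2 sin 195° = -0.52, north 2 cos 195° = -1.93
Leg 2 (121°, 4 km): east 4 sin 121° = 3.43, north 4 cos 121° = -2.06
Leg 3 (070°, 24 km): east 24 sin 70° = 22.55, north 24 cos 70° = 8.21
Net: 25.46 east, 4.22 north. Distance = √((25.46)² + (4.22)²) = 25.810 km.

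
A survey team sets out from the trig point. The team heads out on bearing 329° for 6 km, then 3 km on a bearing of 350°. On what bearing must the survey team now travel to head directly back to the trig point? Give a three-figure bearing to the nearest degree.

Leg 1 (329°, 6 km): east 6 sin 329° = -3.09, north 6 cos 329° = 5.14
Leg 2 (350°, 3 km): east 3 sin 350° = -0.52, north 3 cos 350° = 2.95
Net displacement: -3.61 east, 8.10 north. Direction back to start is (3.61, -8.10): bearing = atan2(3.61, -8.10) mod 360° = 155.96° ≈ 156°.

156°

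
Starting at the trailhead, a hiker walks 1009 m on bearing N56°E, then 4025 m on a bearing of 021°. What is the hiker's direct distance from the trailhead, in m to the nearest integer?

4886 m

Leg 1 (N56°E, 1009 m): east 1009 sin 56° = 836.50, north 1009 cos 56° = 564.23
Leg 2 (021°, 4025 m): east 4025 sin 21° = 1442.43, north 4025 cos 21° = 3757.66
Net: 2278.93 east, 4321.89 north. Distance = √((2278.93)² + (4321.89)²) = 4885.921 m.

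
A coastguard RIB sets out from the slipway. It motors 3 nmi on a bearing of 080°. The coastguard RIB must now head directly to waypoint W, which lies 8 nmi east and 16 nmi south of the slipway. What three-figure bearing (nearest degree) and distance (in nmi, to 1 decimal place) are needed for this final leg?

163°, 17.3 nmi

Leg 1 (080°, 3 nmi): east 3 sin 80° = 2.95, north 3 cos 80° = 0.52
Current position: (2.95, 0.52). Target: (8, -16). Remaining: Δeast = 5.05, Δnorth = -16.52.
Bearing = atan2(5.05, -16.52) mod 360° = 163.02°; distance = √((5.05)² + (-16.52)²) = 17.274 nmi.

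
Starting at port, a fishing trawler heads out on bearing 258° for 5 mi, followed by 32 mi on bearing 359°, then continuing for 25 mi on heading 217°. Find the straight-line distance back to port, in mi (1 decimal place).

23.3 mi

Leg 1 (258°, 5 mi): east 5 sin 258° = -4.89, north 5 cos 258° = -1.04
Leg 2 (359°, 32 mi): east 32 sin 359° = -0.56, north 32 cos 359° = 32.00
Leg 3 (217°, 25 mi): east 25 sin 217° = -15.05, north 25 cos 217° = -19.97
Net: -20.49 east, 10.99 north. Distance = √((-20.49)² + (10.99)²) = 23.255 mi.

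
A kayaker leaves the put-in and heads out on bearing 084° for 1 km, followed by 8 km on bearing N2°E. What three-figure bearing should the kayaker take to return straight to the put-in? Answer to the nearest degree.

189°

Leg 1 (084°, 1 km): east 1 sin 84° = 0.99, north 1 cos 84° = 0.10
Leg 2 (N2°E, 8 km): east 8 sin 2° = 0.28, north 8 cos 2° = 8.00
Net displacement: 1.27 east, 8.10 north. Direction back to start is (-1.27, -8.10): bearing = atan2(-1.27, -8.10) mod 360° = 188.94° ≈ 189°.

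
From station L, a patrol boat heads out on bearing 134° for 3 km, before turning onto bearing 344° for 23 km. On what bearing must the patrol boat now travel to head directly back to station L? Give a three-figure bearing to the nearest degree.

168°

Leg 1 (134°, 3 km): east 3 sin 134° = 2.16, north 3 cos 134° = -2.08
Leg 2 (344°, 23 km): east 23 sin 344° = -6.34, north 23 cos 344° = 22.11
Net displacement: -4.18 east, 20.03 north. Direction back to start is (4.18, -20.03): bearing = atan2(4.18, -20.03) mod 360° = 168.20° ≈ 168°.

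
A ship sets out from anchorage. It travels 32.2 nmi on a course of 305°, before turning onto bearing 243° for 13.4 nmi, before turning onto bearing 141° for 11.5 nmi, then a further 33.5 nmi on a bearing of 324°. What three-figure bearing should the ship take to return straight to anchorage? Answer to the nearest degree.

Leg 1 (305°, 32.2 nmi): east 32.2 sin 305° = -26.38, north 32.2 cos 305° = 18.47
Leg 2 (243°, 13.4 nmi): east 13.4 sin 243° = -11.94, north 13.4 cos 243° = -6.08
Leg 3 (141°, 11.5 nmi): east 11.5 sin 141° = 7.24, north 11.5 cos 141° = -8.94
Leg 4 (324°, 33.5 nmi): east 33.5 sin 324° = -19.69, north 33.5 cos 324° = 27.10
Net displacement: -50.77 east, 30.55 north. Direction back to start is (50.77, -30.55): bearing = atan2(50.77, -30.55) mod 360° = 121.04° ≈ 121°.

121°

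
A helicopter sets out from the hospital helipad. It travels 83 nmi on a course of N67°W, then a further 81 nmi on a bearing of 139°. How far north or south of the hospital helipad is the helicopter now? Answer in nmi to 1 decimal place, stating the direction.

Leg 1 (N67°W, 83 nmi): east 83 sin 293° = -76.40, north 83 cos 293° = 32.43
Leg 2 (139°, 81 nmi): east 81 sin 139° = 53.14, north 81 cos 139° = -61.13
Net north component: -28.70 nmi.

28.7 nmi south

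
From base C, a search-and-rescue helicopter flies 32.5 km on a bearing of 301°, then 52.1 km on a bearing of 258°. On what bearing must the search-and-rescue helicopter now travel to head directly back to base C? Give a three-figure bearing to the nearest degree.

094°

Leg 1 (301°, 32.5 km): east 32.5 sin 301° = -27.86, north 32.5 cos 301° = 16.74
Leg 2 (258°, 52.1 km): east 52.1 sin 258° = -50.96, north 52.1 cos 258° = -10.83
Net displacement: -78.82 east, 5.91 north. Direction back to start is (78.82, -5.91): bearing = atan2(78.82, -5.91) mod 360° = 94.29° ≈ 094°.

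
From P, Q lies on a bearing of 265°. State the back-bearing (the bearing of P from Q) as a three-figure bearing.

085°

Back-bearing = 265° − 180° = 085°.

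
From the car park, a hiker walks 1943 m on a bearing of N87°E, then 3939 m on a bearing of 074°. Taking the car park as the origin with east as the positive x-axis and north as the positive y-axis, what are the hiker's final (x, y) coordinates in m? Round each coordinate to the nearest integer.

Leg 1 (N87°E, 1943 m): east 1943 sin 87° = 1940.34, north 1943 cos 87° = 101.69
Leg 2 (074°, 3939 m): east 3939 sin 74° = 3786.41, north 3939 cos 74° = 1085.74
Summing: 5726.75 m east, 1187.42 m north → (5727, 1187).

(5727, 1187)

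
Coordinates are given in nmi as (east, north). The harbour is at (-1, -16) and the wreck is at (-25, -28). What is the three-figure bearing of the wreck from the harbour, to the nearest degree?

Δeast = -25 − -1 = -24.00; Δnorth = -28 − -16 = -12.00.
Bearing = atan2(Δeast, Δnorth) mod 360° = 243.43° ≈ 243°.

243°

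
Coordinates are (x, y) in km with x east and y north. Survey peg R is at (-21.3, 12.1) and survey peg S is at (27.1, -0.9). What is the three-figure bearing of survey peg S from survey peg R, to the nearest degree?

Δeast = 27.1 − -21.3 = 48.40; Δnorth = -0.9 − 12.1 = -13.00.
Bearing = atan2(Δeast, Δnorth) mod 360° = 105.03° ≈ 105°.

105°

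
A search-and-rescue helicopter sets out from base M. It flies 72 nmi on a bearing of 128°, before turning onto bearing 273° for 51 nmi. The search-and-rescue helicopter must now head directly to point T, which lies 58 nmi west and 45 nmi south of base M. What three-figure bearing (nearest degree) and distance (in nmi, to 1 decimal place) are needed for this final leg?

267°, 63.9 nmi

Leg 1 (128°, 72 nmi): east 72 sin 128° = 56.74, north 72 cos 128° = -44.33
Leg 2 (273°, 51 nmi): east 51 sin 273° = -50.93, north 51 cos 273° = 2.67
Current position: (5.81, -41.66). Target: (-58, -45). Remaining: Δeast = -63.81, Δnorth = -3.34.
Bearing = atan2(-63.81, -3.34) mod 360° = 267.00°; distance = √((-63.81)² + (-3.34)²) = 63.894 nmi.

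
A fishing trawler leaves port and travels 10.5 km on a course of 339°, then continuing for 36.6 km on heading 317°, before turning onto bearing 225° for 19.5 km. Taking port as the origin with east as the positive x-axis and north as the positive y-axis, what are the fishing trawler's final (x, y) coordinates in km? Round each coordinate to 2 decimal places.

Leg 1 (339°, 10.5 km): east 10.5 sin 339° = -3.76, north 10.5 cos 339° = 9.80
Leg 2 (317°, 36.6 km): east 36.6 sin 317° = -24.96, north 36.6 cos 317° = 26.77
Leg 3 (225°, 19.5 km): east 19.5 sin 225° = -13.79, north 19.5 cos 225° = -13.79
Summing: -42.51 km east, 22.78 km north → (-42.51, 22.78).

(-42.51, 22.78)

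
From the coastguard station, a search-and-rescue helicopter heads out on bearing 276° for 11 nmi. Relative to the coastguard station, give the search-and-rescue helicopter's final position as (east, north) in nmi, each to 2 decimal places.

Leg 1 (276°, 11 nmi): east 11 sin 276° = -10.94, north 11 cos 276° = 1.15
Summing: -10.94 nmi east, 1.15 nmi north → (-10.94, 1.15).

(-10.94, 1.15)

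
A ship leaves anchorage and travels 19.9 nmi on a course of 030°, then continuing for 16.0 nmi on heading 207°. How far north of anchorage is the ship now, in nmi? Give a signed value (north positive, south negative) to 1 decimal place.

Leg 1 (030°, 19.9 nmi): east 19.9 sin 30° = 9.95, north 19.9 cos 30° = 17.23
Leg 2 (207°, 16.0 nmi): east 16.0 sin 207° = -7.26, north 16.0 cos 207° = -14.26
Net north component: 2.98 nmi.

3.0 nmi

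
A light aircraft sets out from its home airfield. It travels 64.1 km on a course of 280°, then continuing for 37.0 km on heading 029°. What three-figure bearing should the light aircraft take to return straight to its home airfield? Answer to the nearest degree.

134°

Leg 1 (280°, 64.1 km): east 64.1 sin 280° = -63.13, north 64.1 cos 280° = 11.13
Leg 2 (029°, 37.0 km): east 37.0 sin 29° = 17.94, north 37.0 cos 29° = 32.36
Net displacement: -45.19 east, 43.49 north. Direction back to start is (45.19, -43.49): bearing = atan2(45.19, -43.49) mod 360° = 133.90° ≈ 134°.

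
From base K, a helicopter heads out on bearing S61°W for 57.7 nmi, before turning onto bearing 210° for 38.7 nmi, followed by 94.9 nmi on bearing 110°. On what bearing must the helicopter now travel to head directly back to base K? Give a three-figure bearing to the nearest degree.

348°

Leg 1 (S61°W, 57.7 nmi): east 57.7 sin 241° = -50.47, north 57.7 cos 241° = -27.97
Leg 2 (210°, 38.7 nmi): east 38.7 sin 210° = -19.35, north 38.7 cos 210° = -33.52
Leg 3 (110°, 94.9 nmi): east 94.9 sin 110° = 89.18, north 94.9 cos 110° = -32.46
Net displacement: 19.36 east, -93.95 north. Direction back to start is (-19.36, 93.95): bearing = atan2(-19.36, 93.95) mod 360° = 348.36° ≈ 348°.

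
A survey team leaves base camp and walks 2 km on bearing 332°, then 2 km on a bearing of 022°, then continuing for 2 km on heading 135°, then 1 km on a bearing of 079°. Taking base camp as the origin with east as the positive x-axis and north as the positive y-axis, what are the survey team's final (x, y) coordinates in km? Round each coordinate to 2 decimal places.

Leg 1 (332°, 2 km): east 2 sin 332° = -0.94, north 2 cos 332° = 1.77
Leg 2 (022°, 2 km): east 2 sin 22° = 0.75, north 2 cos 22° = 1.85
Leg 3 (135°, 2 km): east 2 sin 135° = 1.41, north 2 cos 135° = -1.41
Leg 4 (079°, 1 km): east 1 sin 79° = 0.98, north 1 cos 79° = 0.19
Summing: 2.21 km east, 2.40 km north → (2.21, 2.40).

(2.21, 2.40)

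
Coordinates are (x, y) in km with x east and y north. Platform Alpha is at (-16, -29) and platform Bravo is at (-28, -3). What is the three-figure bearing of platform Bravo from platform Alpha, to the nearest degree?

335°

Δeast = -28 − -16 = -12.00; Δnorth = -3 − -29 = 26.00.
Bearing = atan2(Δeast, Δnorth) mod 360° = 335.22° ≈ 335°.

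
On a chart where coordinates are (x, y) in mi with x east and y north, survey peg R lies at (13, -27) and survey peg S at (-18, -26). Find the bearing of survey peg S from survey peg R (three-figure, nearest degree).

Δeast = -18 − 13 = -31.00; Δnorth = -26 − -27 = 1.00.
Bearing = atan2(Δeast, Δnorth) mod 360° = 271.85° ≈ 272°.

272°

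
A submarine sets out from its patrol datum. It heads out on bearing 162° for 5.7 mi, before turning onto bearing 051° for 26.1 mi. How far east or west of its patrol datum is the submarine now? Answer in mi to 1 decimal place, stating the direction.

22.0 mi east

Leg 1 (162°, 5.7 mi): east 5.7 sin 162° = 1.76, north 5.7 cos 162° = -5.42
Leg 2 (051°, 26.1 mi): east 26.1 sin 51° = 20.28, north 26.1 cos 51° = 16.43
Net east component: 22.04 mi.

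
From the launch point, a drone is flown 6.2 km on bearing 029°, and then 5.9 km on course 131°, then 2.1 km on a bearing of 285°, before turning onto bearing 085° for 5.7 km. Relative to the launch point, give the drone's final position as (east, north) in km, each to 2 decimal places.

(11.11, 2.59)

Leg 1 (029°, 6.2 km): east 6.2 sin 29° = 3.01, north 6.2 cos 29° = 5.42
Leg 2 (131°, 5.9 km): east 5.9 sin 131° = 4.45, north 5.9 cos 131° = -3.87
Leg 3 (285°, 2.1 km): east 2.1 sin 285° = -2.03, north 2.1 cos 285° = 0.54
Leg 4 (085°, 5.7 km): east 5.7 sin 85° = 5.68, north 5.7 cos 85° = 0.50
Summing: 11.11 km east, 2.59 km north → (11.11, 2.59).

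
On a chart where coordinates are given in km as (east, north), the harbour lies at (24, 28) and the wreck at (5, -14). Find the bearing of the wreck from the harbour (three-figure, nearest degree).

204°

Δeast = 5 − 24 = -19.00; Δnorth = -14 − 28 = -42.00.
Bearing = atan2(Δeast, Δnorth) mod 360° = 204.34° ≈ 204°.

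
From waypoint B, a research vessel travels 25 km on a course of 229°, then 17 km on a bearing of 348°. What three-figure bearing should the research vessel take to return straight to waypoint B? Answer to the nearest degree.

Leg 1 (229°, 25 km): east 25 sin 229° = -18.87, north 25 cos 229° = -16.40
Leg 2 (348°, 17 km): east 17 sin 348° = -3.53, north 17 cos 348° = 16.63
Net displacement: -22.40 east, 0.23 north. Direction back to start is (22.40, -0.23): bearing = atan2(22.40, -0.23) mod 360° = 90.58° ≈ 091°.

091°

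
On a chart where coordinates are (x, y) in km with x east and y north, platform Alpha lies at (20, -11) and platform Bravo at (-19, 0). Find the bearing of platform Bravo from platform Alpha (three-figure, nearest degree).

Δeast = -19 − 20 = -39.00; Δnorth = 0 − -11 = 11.00.
Bearing = atan2(Δeast, Δnorth) mod 360° = 285.75° ≈ 286°.

286°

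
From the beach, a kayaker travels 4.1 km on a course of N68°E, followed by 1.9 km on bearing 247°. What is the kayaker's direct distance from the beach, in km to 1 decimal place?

Leg 1 (N68°E, 4.1 km): east 4.1 sin 68° = 3.80, north 4.1 cos 68° = 1.54
Leg 2 (247°, 1.9 km): east 1.9 sin 247° = -1.75, north 1.9 cos 247° = -0.74
Net: 2.05 east, 0.79 north. Distance = √((2.05)² + (0.79)²) = 2.201 km.

2.2 km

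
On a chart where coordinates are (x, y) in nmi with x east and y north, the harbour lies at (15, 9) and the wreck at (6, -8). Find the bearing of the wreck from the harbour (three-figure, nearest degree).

Δeast = 6 − 15 = -9.00; Δnorth = -8 − 9 = -17.00.
Bearing = atan2(Δeast, Δnorth) mod 360° = 207.90° ≈ 208°.

208°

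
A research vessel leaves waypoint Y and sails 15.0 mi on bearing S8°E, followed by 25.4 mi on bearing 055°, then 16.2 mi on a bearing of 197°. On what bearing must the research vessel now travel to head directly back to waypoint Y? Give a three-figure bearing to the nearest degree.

311°

Leg 1 (S8°E, 15.0 mi): east 15.0 sin 172° = 2.09, north 15.0 cos 172° = -14.85
Leg 2 (055°, 25.4 mi): east 25.4 sin 55° = 20.81, north 25.4 cos 55° = 14.57
Leg 3 (197°, 16.2 mi): east 16.2 sin 197° = -4.74, north 16.2 cos 197° = -15.49
Net displacement: 18.16 east, -15.78 north. Direction back to start is (-18.16, 15.78): bearing = atan2(-18.16, 15.78) mod 360° = 310.99° ≈ 311°.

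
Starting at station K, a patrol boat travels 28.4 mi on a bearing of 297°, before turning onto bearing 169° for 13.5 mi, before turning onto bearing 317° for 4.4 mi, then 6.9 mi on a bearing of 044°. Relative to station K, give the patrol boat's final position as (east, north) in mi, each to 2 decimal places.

Leg 1 (297°, 28.4 mi): east 28.4 sin 297° = -25.30, north 28.4 cos 297° = 12.89
Leg 2 (169°, 13.5 mi): east 13.5 sin 169° = 2.58, north 13.5 cos 169° = -13.25
Leg 3 (317°, 4.4 mi): east 4.4 sin 317° = -3.00, north 4.4 cos 317° = 3.22
Leg 4 (044°, 6.9 mi): east 6.9 sin 44° = 4.79, north 6.9 cos 44° = 4.96
Summing: -20.94 mi east, 7.82 mi north → (-20.94, 7.82).

(-20.94, 7.82)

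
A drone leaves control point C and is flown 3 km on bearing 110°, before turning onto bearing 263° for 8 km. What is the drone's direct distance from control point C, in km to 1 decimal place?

Leg 1 (110°, 3 km): east 3 sin 110° = 2.82, north 3 cos 110° = -1.03
Leg 2 (263°, 8 km): east 8 sin 263° = -7.94, north 8 cos 263° = -0.97
Net: -5.12 east, -2.00 north. Distance = √((-5.12)² + (-2.00)²) = 5.498 km.

5.5 km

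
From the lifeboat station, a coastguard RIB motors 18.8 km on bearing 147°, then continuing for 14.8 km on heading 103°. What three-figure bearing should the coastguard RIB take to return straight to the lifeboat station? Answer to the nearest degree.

308°

Leg 1 (147°, 18.8 km): east 18.8 sin 147° = 10.24, north 18.8 cos 147° = -15.77
Leg 2 (103°, 14.8 km): east 14.8 sin 103° = 14.42, north 14.8 cos 103° = -3.33
Net displacement: 24.66 east, -19.10 north. Direction back to start is (-24.66, 19.10): bearing = atan2(-24.66, 19.10) mod 360° = 307.75° ≈ 308°.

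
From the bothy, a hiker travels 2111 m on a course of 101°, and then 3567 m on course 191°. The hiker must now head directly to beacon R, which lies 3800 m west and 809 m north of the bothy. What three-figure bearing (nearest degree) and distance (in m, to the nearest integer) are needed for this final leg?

312°, 7012 m

Leg 1 (101°, 2111 m): east 2111 sin 101° = 2072.21, north 2111 cos 101° = -402.80
Leg 2 (191°, 3567 m): east 3567 sin 191° = -680.62, north 3567 cos 191° = -3501.46
Current position: (1391.60, -3904.26). Target: (-3800, 809). Remaining: Δeast = -5191.60, Δnorth = 4713.26.
Bearing = atan2(-5191.60, 4713.26) mod 360° = 312.24°; distance = √((-5191.60)² + (4713.26)²) = 7011.957 m.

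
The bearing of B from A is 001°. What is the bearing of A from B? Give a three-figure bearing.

181°

Back-bearing = 001° + 180° = 181°.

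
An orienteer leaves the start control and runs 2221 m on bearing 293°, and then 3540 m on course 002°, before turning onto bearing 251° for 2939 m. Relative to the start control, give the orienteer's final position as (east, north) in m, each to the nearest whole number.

Leg 1 (293°, 2221 m): east 2221 sin 293° = -2044.44, north 2221 cos 293° = 867.81
Leg 2 (002°, 3540 m): east 3540 sin 2° = 123.54, north 3540 cos 2° = 3537.84
Leg 3 (251°, 2939 m): east 2939 sin 251° = -2778.88, north 2939 cos 251° = -956.84
Summing: -4699.78 m east, 3448.81 m north → (-4700, 3449).

(-4700, 3449)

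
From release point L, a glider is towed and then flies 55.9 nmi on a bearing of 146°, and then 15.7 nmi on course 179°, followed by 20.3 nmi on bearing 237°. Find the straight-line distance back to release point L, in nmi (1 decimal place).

Leg 1 (146°, 55.9 nmi): east 55.9 sin 146° = 31.26, north 55.9 cos 146° = -46.34
Leg 2 (179°, 15.7 nmi): east 15.7 sin 179° = 0.27, north 15.7 cos 179° = -15.70
Leg 3 (237°, 20.3 nmi): east 20.3 sin 237° = -17.03, north 20.3 cos 237° = -11.06
Net: 14.51 east, -73.10 north. Distance = √((14.51)² + (-73.10)²) = 74.523 nmi.

74.5 nmi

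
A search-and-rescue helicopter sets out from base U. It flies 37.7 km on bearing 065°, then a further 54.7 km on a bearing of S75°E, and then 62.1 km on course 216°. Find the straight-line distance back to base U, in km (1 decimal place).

70.0 km

Leg 1 (065°, 37.7 km): east 37.7 sin 65° = 34.17, north 37.7 cos 65° = 15.93
Leg 2 (S75°E, 54.7 km): east 54.7 sin 105° = 52.84, north 54.7 cos 105° = -14.16
Leg 3 (216°, 62.1 km): east 62.1 sin 216° = -36.50, north 62.1 cos 216° = -50.24
Net: 50.50 east, -48.46 north. Distance = √((50.50)² + (-48.46)²) = 69.995 km.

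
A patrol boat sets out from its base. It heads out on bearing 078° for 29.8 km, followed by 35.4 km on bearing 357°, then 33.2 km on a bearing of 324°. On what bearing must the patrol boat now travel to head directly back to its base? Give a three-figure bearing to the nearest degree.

Leg 1 (078°, 29.8 km): east 29.8 sin 78° = 29.15, north 29.8 cos 78° = 6.20
Leg 2 (357°, 35.4 km): east 35.4 sin 357° = -1.85, north 35.4 cos 357° = 35.35
Leg 3 (324°, 33.2 km): east 33.2 sin 324° = -19.51, north 33.2 cos 324° = 26.86
Net displacement: 7.78 east, 68.41 north. Direction back to start is (-7.78, -68.41): bearing = atan2(-7.78, -68.41) mod 360° = 186.49° ≈ 186°.

186°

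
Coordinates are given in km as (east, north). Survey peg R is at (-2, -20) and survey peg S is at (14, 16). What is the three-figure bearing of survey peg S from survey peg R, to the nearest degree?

Δeast = 14 − -2 = 16.00; Δnorth = 16 − -20 = 36.00.
Bearing = atan2(Δeast, Δnorth) mod 360° = 23.96° ≈ 024°.

024°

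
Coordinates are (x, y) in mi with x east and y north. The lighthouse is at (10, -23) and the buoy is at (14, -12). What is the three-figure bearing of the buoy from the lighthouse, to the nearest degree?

Δeast = 14 − 10 = 4.00; Δnorth = -12 − -23 = 11.00.
Bearing = atan2(Δeast, Δnorth) mod 360° = 19.98° ≈ 020°.

020°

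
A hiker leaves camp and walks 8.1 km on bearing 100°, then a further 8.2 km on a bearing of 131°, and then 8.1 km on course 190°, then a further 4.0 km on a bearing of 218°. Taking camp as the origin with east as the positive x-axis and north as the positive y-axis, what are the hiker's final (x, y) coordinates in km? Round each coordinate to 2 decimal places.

Leg 1 (100°, 8.1 km): east 8.1 sin 100° = 7.98, north 8.1 cos 100° = -1.41
Leg 2 (131°, 8.2 km): east 8.2 sin 131° = 6.19, north 8.2 cos 131° = -5.38
Leg 3 (190°, 8.1 km): east 8.1 sin 190° = -1.41, north 8.1 cos 190° = -7.98
Leg 4 (218°, 4.0 km): east 4.0 sin 218° = -2.46, north 4.0 cos 218° = -3.15
Summing: 10.30 km east, -17.92 km north → (10.30, -17.92).

(10.30, -17.92)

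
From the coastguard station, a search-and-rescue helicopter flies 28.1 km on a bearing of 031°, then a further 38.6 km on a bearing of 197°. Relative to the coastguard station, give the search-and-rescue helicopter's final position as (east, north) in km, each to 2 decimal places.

Leg 1 (031°, 28.1 km): east 28.1 sin 31° = 14.47, north 28.1 cos 31° = 24.09
Leg 2 (197°, 38.6 km): east 38.6 sin 197° = -11.29, north 38.6 cos 197° = -36.91
Summing: 3.19 km east, -12.83 km north → (3.19, -12.83).

(3.19, -12.83)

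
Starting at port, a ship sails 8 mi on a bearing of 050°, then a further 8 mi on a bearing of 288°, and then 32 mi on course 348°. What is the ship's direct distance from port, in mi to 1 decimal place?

39.8 mi

Leg 1 (050°, 8 mi): east 8 sin 50° = 6.13, north 8 cos 50° = 5.14
Leg 2 (288°, 8 mi): east 8 sin 288° = -7.61, north 8 cos 288° = 2.47
Leg 3 (348°, 32 mi): east 32 sin 348° = -6.65, north 32 cos 348° = 31.30
Net: -8.13 east, 38.92 north. Distance = √((-8.13)² + (38.92)²) = 39.756 mi.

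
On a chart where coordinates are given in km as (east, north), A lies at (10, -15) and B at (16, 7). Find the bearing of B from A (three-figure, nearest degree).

Δeast = 16 − 10 = 6.00; Δnorth = 7 − -15 = 22.00.
Bearing = atan2(Δeast, Δnorth) mod 360° = 15.26° ≈ 015°.

015°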